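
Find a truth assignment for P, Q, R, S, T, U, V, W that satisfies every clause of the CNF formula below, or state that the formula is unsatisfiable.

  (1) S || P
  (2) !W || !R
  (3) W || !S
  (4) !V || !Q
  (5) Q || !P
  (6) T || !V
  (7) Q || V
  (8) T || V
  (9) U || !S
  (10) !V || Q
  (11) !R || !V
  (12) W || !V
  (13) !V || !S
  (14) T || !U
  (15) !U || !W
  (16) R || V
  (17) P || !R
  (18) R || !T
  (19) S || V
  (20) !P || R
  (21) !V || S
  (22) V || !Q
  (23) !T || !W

UNSATISFIABLE

Branch on S: set S = true.
The clause (W) is unit, so W = true.
The clause (!R) is unit, so R = false.
The clause (U) is unit, so U = true.
That conflicts with the unit clause (!U).
That branch fails; take S = false instead.
The clause (P) is unit, so P = true.
The clause (Q) is unit, so Q = true.
The clause (!V) is unit, so V = false.
That conflicts with the unit clause (V).
Neither S = true nor S = false works.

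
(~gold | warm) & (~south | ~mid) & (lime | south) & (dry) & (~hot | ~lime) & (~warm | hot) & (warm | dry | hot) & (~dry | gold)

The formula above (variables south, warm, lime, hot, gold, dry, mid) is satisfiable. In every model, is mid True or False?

False

Suppose mid = 1.
(~south) alone gives south = 0.
(lime) alone gives lime = 1.
(dry) alone gives dry = 1.
(~hot) alone gives hot = 0.
(~warm) alone gives warm = 0.
(~gold) alone gives gold = 0.
Now (gold) is unsatisfied and unit — conflict.
So every satisfying assignment has mid = False.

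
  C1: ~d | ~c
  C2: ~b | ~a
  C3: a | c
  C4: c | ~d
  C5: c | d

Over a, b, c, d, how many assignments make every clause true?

There are 2^4 = 16 truth assignments over (a, b, c, d).
Split on b. With b = 1, the clauses containing b are satisfied and ~b drops from the rest; 1 of the 2^3 = 8 assignments to the other variables satisfy what remains.
With b = 0, by the same count on the reduced clause set, 2 assignments work.
Total: 1 + 2 = 3.

3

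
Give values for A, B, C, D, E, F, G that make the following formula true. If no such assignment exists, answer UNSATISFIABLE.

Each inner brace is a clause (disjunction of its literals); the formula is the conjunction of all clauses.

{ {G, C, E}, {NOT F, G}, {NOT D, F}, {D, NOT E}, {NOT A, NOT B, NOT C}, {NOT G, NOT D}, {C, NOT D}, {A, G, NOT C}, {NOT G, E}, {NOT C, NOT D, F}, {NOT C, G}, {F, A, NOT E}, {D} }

UNSATISFIABLE

(D) alone gives D = true.
(F) alone gives F = true.
(G) alone gives G = true.
That conflicts with the unit clause (NOT G).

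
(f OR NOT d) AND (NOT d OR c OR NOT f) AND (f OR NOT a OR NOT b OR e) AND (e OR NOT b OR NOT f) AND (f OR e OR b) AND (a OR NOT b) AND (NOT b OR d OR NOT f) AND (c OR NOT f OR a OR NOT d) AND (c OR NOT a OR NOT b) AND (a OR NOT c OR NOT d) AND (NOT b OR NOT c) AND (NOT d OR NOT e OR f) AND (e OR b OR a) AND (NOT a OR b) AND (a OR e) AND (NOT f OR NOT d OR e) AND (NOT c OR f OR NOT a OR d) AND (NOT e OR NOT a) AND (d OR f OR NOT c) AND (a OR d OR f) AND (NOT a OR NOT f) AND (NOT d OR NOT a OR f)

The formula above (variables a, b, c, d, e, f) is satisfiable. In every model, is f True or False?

True

Suppose f = false.
The clause (NOT d) is unit, so d = false.
The clause (NOT c) is unit, so c = false.
The clause (a) is unit, so a = true.
The clause (NOT b) is unit, so b = false.
But (b) is also a unit clause — contradiction.
So every satisfying assignment has f = True.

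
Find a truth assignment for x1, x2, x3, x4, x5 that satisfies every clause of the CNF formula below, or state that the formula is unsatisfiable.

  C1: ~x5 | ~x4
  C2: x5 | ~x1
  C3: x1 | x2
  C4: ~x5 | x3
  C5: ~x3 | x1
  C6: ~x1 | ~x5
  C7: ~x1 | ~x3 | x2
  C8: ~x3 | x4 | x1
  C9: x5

UNSATISFIABLE

(x5) alone gives x5 = 1.
(~x4) alone gives x4 = 0.
(x3) alone gives x3 = 1.
(x1) alone gives x1 = 1.
Now (~x1) is unsatisfied and unit — conflict.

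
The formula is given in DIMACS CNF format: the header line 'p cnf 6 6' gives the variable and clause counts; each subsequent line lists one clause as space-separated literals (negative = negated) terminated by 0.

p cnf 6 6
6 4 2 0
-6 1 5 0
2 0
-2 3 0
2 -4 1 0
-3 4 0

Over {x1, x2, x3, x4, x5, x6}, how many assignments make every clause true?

There are 2^6 = 64 truth assignments over (x1, x2, x3, x4, x5, x6).
Split on x2. With x2 = True, the clauses containing x2 are satisfied and ¬x2 drops from the rest; 7 of the 2^5 = 32 assignments to the other variables satisfy what remains.
With x2 = False, by the same count on the reduced clause set, 0 assignments work.
(One model: x1=F, x2=T, x3=T, x4=T, x5=F, x6=F.)
Total: 7 + 0 = 7.

7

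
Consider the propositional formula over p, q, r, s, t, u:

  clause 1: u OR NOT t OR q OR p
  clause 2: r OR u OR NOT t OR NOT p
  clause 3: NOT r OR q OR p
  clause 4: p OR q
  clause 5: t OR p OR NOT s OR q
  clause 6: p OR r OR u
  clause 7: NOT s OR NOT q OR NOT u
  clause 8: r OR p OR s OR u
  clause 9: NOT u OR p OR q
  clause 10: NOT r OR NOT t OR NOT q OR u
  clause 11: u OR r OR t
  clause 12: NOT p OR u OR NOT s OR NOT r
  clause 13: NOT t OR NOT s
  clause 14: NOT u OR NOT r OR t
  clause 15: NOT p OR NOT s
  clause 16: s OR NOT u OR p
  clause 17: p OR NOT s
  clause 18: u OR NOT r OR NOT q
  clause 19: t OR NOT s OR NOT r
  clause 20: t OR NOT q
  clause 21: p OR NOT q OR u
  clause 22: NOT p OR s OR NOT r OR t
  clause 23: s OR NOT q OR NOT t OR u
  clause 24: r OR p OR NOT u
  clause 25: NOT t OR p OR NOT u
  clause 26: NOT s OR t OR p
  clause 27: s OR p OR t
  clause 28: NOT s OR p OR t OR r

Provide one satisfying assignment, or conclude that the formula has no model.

Branch on p: set p = true.
The clause (NOT s) is unit, so s = false.
Branch on t: set t = true.
Branch on r: set r = true.
Branch on q: set q = true.
The clause (u) is unit, so u = true.
Every clause now holds.

p=true,  q=true,  r=true,  s=false,  t=true,  u=true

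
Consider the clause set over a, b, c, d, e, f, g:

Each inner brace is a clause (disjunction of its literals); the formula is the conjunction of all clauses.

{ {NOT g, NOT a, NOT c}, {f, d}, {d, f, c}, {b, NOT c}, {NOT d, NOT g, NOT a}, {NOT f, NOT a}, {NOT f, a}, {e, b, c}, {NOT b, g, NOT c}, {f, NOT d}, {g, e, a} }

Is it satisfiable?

No, unsatisfiable

Try f = true.
From the singleton clause (NOT a), a = false.
That conflicts with the unit clause (a).
Undo f and try f = false.
From the singleton clause (d), d = true.
That conflicts with the unit clause (NOT d).
Either choice for f ends in contradiction.
No assignment satisfies every clause.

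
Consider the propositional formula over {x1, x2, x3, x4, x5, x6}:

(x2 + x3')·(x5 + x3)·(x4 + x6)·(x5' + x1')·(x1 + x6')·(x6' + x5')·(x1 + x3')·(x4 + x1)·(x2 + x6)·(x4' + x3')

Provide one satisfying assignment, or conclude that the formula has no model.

x1 ↦ 0; x2 ↦ 1; x3 ↦ 0; x4 ↦ 1; x5 ↦ 1; x6 ↦ 0

Suppose x2 = 1.
Suppose x5 = 1.
(x1') alone gives x1 = 0.
(x6') alone gives x6 = 0.
(x4) alone gives x4 = 1.
(x3') alone gives x3 = 0.
This assignment satisfies each clause.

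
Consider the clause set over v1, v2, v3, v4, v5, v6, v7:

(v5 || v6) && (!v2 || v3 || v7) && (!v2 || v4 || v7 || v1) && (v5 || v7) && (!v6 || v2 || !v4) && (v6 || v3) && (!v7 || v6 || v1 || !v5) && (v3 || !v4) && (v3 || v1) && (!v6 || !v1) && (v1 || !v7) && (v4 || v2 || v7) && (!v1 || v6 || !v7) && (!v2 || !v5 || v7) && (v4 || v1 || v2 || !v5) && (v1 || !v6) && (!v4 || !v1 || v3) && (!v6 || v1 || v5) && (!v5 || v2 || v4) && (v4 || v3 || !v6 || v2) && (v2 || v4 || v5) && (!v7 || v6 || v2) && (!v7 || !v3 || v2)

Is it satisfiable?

Yes

Try v5 = true.
Try v6 = false.
The clause (v3) is unit, so v3 = true.
Try v7 = false.
The clause (!v2) is unit, so v2 = false.
The clause (v4) is unit, so v4 = true.
All clauses hold; v1 can take either value.
A satisfying assignment: v1: false, v2: false, v3: true, v4: true, v5: true, v6: false, v7: false.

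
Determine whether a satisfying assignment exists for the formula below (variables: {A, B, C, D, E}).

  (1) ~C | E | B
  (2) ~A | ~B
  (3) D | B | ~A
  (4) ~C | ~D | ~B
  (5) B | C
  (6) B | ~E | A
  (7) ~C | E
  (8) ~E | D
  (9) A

The clause (A) is unit, so A = 1.
The clause (~B) is unit, so B = 0.
The clause (D) is unit, so D = 1.
The clause (C) is unit, so C = 1.
The clause (E) is unit, so E = 1.
All clauses are satisfied.
A satisfying assignment: A: 1,  B: 0,  C: 1,  D: 1,  E: 1.

Yes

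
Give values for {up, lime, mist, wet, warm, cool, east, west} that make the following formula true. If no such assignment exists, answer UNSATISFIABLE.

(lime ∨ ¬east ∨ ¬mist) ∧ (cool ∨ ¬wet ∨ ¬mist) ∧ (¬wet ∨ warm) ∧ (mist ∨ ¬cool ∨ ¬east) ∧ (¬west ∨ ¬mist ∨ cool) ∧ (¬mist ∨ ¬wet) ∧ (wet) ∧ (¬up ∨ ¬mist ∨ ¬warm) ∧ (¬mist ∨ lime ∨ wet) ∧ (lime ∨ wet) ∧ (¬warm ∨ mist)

UNSATISFIABLE

(wet) alone gives wet = True.
(warm) alone gives warm = True.
(¬mist) alone gives mist = False.
But (mist) is also a unit clause — contradiction.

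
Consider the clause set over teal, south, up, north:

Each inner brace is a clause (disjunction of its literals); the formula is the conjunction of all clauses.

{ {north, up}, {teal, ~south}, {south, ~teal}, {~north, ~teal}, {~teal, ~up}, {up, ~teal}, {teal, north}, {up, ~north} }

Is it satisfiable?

Satisfiable

Suppose north = 1.
From the singleton clause (~teal), teal = 0.
From the singleton clause (~south), south = 0.
From the singleton clause (up), up = 1.
This assignment satisfies each clause.
A satisfying assignment: teal=0; south=0; up=1; north=1.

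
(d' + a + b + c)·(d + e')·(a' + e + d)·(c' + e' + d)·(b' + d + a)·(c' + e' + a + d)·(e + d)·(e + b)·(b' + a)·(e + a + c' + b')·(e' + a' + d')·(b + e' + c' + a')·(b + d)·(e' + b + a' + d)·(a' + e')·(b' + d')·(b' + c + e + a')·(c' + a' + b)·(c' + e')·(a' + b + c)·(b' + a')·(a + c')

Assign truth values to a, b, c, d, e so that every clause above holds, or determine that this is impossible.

UNSATISFIABLE

Branch on d: set d = 1.
(b') alone gives b = 0.
(e) alone gives e = 1.
(a') alone gives a = 0.
(c) alone gives c = 1.
That conflicts with the unit clause (c').
Undo d and try d = 0.
(e') alone gives e = 0.
That conflicts with the unit clause (e).
Both values of d lead to a conflict.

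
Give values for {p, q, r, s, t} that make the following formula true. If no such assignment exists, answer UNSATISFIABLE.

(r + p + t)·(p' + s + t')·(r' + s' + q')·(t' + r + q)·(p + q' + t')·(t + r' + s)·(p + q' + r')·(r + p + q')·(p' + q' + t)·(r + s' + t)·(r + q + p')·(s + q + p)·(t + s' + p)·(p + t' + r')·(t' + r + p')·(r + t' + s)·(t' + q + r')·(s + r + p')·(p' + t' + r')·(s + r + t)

Case r = 1:
Case s = 1:
From the singleton clause (q'), q = 0.
From the singleton clause (t'), t = 0.
From the singleton clause (p), p = 1.
Every clause now holds.

p=1, q=0, r=1, s=1, t=0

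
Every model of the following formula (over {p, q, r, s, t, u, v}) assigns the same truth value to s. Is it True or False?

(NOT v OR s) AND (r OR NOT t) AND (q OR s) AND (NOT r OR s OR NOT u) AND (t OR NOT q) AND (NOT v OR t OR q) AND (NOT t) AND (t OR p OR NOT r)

Suppose s = false.
The clause (NOT v) is unit, so v = false.
The clause (q) is unit, so q = true.
The clause (t) is unit, so t = true.
Now (NOT t) is unsatisfied and unit — conflict.
So every satisfying assignment has s = True.

True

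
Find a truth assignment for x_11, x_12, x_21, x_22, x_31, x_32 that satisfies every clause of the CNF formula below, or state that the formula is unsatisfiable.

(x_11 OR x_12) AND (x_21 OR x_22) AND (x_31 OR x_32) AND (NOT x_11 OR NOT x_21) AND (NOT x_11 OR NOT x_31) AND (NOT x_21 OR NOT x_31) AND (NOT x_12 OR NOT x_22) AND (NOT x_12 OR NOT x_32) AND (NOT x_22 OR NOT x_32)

UNSATISFIABLE

Case x_11 = true:
Unit clause (NOT x_21) forces x_21 = false.
Unit clause (x_22) forces x_22 = true.
Unit clause (NOT x_31) forces x_31 = false.
Unit clause (x_32) forces x_32 = true.
But (NOT x_32) is also a unit clause — contradiction.
Backtrack on x_11: now try x_11 = false.
Unit clause (x_12) forces x_12 = true.
Unit clause (NOT x_22) forces x_22 = false.
Unit clause (x_21) forces x_21 = true.
Unit clause (NOT x_31) forces x_31 = false.
Unit clause (x_32) forces x_32 = true.
But (NOT x_32) is also a unit clause — contradiction.
Neither x_11 = true nor x_11 = false works.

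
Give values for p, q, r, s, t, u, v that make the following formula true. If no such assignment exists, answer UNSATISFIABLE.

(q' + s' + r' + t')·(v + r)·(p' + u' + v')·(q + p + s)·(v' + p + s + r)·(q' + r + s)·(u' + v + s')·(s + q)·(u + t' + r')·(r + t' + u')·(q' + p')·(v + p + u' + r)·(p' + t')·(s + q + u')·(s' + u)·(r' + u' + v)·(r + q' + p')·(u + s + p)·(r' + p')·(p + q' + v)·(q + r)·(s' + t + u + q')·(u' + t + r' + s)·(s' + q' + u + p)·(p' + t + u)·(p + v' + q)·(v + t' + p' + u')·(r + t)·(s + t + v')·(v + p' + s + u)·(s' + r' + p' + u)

p ↦ 0,  q ↦ 1,  r ↦ 1,  s ↦ 0,  t ↦ 1,  u ↦ 1,  v ↦ 1

Branch on v: set v = 1.
Branch on p: set p = 0.
(q) alone gives q = 1.
Branch on s: set s = 0.
(r) alone gives r = 1.
(u) alone gives u = 1.
(t) alone gives t = 1.
This assignment satisfies each clause.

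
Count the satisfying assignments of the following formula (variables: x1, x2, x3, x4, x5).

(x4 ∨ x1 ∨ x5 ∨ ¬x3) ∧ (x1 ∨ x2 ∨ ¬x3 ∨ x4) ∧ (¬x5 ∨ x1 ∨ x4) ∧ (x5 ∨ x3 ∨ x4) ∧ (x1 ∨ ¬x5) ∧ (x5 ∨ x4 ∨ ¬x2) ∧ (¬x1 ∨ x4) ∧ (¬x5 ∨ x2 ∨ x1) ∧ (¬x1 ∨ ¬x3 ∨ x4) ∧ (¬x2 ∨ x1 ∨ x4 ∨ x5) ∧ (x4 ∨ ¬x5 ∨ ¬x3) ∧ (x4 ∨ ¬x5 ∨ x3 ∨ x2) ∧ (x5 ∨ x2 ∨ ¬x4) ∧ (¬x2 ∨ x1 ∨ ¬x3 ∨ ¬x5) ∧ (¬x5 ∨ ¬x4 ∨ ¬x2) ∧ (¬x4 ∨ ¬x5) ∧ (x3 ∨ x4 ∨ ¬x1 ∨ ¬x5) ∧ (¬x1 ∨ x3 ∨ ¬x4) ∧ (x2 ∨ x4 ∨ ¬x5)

There are 2^5 = 32 truth assignments over (x1, x2, x3, x4, x5).
Split on x1. With x1 = True, the clauses containing x1 are satisfied and ¬x1 drops from the rest; 1 of the 2^4 = 16 assignments to the other variables satisfy what remains.
With x1 = False, by the same count on the reduced clause set, 2 assignments work.
Total: 1 + 2 = 3.

3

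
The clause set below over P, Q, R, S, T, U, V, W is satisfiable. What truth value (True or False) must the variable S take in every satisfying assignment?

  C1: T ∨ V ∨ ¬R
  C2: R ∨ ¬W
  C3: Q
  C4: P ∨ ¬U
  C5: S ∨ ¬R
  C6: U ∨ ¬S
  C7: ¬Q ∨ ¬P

False

Suppose S = True.
(Q) alone gives Q = True.
(U) alone gives U = True.
(P) alone gives P = True.
That conflicts with the unit clause (¬P).
So every satisfying assignment has S = False.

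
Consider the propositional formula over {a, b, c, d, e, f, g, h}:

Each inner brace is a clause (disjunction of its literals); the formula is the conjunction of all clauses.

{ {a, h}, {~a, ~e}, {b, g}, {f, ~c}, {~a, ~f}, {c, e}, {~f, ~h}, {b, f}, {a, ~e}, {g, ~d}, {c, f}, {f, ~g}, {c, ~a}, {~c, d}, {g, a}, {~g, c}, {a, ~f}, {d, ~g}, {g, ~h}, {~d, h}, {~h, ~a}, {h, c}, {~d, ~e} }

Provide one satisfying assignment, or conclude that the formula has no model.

Try a = 1.
(~e) alone gives e = 0.
(~f) alone gives f = 0.
(~c) alone gives c = 0.
That conflicts with the unit clause (c).
So a must be the other value — set a = 0.
(h) alone gives h = 1.
(~f) alone gives f = 0.
(~c) alone gives c = 0.
That conflicts with the unit clause (c).
Both values of a lead to a conflict.

UNSATISFIABLE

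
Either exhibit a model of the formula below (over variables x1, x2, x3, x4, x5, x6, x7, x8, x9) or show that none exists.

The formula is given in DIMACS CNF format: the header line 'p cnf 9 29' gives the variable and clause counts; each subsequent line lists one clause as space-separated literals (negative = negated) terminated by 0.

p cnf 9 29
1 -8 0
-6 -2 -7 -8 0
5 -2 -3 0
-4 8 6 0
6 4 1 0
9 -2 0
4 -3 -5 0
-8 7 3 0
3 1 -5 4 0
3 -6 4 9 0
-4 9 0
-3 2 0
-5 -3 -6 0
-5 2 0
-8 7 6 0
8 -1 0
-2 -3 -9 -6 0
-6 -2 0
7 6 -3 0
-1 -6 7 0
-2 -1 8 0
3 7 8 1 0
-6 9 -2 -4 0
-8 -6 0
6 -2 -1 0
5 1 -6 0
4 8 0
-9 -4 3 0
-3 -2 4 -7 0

x1: True; x2: False; x3: False; x4: False; x5: False; x6: False; x7: True; x8: True; x9: False

Case x1 = True:
The clause (x8) is unit, so x8 = True.
The clause (¬x6) is unit, so x6 = False.
The clause (x7) is unit, so x7 = True.
The clause (¬x2) is unit, so x2 = False.
The clause (¬x3) is unit, so x3 = False.
The clause (¬x5) is unit, so x5 = False.
Case x4 = False:
Every clause is now satisfied; x9 is unconstrained.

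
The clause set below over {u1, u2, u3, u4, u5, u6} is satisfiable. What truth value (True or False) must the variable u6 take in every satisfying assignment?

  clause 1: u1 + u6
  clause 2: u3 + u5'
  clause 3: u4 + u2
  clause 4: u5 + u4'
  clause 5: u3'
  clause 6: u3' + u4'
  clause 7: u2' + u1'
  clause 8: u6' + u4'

Suppose u6 = 0.
(u1) alone gives u1 = 1.
(u3') alone gives u3 = 0.
(u5') alone gives u5 = 0.
(u4') alone gives u4 = 0.
(u2) alone gives u2 = 1.
That conflicts with the unit clause (u2').
So every satisfying assignment has u6 = True.

True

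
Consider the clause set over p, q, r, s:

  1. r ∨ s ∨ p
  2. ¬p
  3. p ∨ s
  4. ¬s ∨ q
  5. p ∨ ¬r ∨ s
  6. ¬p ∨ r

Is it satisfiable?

From the singleton clause (¬p), p = False.
From the singleton clause (s), s = True.
From the singleton clause (q), q = True.
Every clause is now satisfied; r is unconstrained.
A satisfying assignment: p: False, q: True, r: True, s: True.

Yes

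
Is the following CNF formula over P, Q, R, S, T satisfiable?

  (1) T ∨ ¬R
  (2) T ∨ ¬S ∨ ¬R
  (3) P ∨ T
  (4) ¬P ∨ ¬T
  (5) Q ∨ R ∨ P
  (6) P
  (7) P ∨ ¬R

The clause (P) is unit, so P = True.
The clause (¬T) is unit, so T = False.
The clause (¬R) is unit, so R = False.
No clause remains; Q, S are free.
A satisfying assignment: P ↦ True,  Q ↦ True,  R ↦ False,  S ↦ True,  T ↦ False.

Satisfiable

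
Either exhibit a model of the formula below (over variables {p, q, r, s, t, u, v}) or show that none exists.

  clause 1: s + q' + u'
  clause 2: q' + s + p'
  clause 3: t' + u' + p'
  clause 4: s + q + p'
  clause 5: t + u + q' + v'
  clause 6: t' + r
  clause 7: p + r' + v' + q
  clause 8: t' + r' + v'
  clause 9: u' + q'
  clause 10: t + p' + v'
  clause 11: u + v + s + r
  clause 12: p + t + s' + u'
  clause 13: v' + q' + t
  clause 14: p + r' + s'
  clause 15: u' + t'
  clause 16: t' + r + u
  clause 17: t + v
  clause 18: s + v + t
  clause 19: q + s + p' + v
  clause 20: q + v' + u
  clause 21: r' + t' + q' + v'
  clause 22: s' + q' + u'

p: 0; q: 0; r: 0; s: 0; t: 0; u: 1; v: 1

Branch on t: set t = 0.
The clause (v) is unit, so v = 1.
The clause (p') is unit, so p = 0.
The clause (q') is unit, so q = 0.
The clause (r') is unit, so r = 0.
The clause (u) is unit, so u = 1.
The clause (s') is unit, so s = 0.
This assignment satisfies each clause.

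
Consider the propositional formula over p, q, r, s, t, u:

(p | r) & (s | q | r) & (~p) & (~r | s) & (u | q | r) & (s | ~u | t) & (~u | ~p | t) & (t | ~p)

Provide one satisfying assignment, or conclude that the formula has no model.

Unit clause (~p) forces p = 0.
Unit clause (r) forces r = 1.
Unit clause (s) forces s = 1.
No clause remains; q, t, u are free.

p ↦ 0,  q ↦ 0,  r ↦ 1,  s ↦ 1,  t ↦ 0,  u ↦ 0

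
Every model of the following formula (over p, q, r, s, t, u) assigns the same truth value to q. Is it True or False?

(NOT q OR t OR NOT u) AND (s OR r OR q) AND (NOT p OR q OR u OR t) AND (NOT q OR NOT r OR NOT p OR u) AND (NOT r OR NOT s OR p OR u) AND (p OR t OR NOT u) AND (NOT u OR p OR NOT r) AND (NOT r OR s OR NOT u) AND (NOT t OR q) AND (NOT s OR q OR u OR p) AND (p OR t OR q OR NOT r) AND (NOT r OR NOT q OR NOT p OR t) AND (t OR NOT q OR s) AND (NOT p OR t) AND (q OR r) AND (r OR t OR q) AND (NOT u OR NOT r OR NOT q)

Suppose q = false.
The clause (NOT t) is unit, so t = false.
The clause (NOT p) is unit, so p = false.
The clause (NOT u) is unit, so u = false.
The clause (NOT s) is unit, so s = false.
The clause (r) is unit, so r = true.
Now (NOT r) is unsatisfied and unit — conflict.
So every satisfying assignment has q = True.

True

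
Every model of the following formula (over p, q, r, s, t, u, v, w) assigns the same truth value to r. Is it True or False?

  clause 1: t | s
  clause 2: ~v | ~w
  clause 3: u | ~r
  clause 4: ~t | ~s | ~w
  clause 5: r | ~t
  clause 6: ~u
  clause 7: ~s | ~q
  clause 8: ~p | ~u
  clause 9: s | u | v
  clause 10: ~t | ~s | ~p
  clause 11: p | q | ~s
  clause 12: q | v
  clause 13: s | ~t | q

Suppose r = 1.
Unit clause (u) forces u = 1.
That conflicts with the unit clause (~u).
So every satisfying assignment has r = False.

False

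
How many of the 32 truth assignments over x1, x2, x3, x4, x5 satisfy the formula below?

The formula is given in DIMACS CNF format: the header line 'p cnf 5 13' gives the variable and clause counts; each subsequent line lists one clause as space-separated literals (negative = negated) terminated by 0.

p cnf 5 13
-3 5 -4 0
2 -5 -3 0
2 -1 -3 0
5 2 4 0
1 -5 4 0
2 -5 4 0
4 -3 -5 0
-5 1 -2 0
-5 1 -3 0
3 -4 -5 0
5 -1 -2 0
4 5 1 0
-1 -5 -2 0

3

There are 2^5 = 32 truth assignments over (x1, x2, x3, x4, x5).
Split on x3. With x3 = True, the clauses containing x3 are satisfied and ¬x3 drops from the rest; 0 of the 2^4 = 16 assignments to the other variables satisfy what remains.
With x3 = False, by the same count on the reduced clause set, 3 assignments work.
(One model: x1=F, x2=F, x3=F, x4=T, x5=F.)
Total: 0 + 3 = 3.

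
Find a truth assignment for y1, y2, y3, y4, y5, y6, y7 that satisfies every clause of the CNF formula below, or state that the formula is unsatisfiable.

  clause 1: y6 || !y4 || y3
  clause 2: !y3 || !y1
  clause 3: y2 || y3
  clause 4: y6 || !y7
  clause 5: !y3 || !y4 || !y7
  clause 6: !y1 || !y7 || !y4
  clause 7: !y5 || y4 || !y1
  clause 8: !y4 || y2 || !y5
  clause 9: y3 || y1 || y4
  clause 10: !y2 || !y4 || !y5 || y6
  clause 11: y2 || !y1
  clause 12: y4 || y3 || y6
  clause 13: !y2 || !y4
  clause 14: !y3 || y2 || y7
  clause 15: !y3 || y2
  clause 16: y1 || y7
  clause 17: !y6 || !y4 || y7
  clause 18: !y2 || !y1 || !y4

y1 ↦ false,  y2 ↦ true,  y3 ↦ true,  y4 ↦ false,  y5 ↦ true,  y6 ↦ true,  y7 ↦ true

Branch on y3: set y3 = true.
Unit clause (!y1) forces y1 = false.
Unit clause (y2) forces y2 = true.
Unit clause (!y4) forces y4 = false.
Unit clause (y7) forces y7 = true.
Unit clause (y6) forces y6 = true.
Every clause is now satisfied; y5 is unconstrained.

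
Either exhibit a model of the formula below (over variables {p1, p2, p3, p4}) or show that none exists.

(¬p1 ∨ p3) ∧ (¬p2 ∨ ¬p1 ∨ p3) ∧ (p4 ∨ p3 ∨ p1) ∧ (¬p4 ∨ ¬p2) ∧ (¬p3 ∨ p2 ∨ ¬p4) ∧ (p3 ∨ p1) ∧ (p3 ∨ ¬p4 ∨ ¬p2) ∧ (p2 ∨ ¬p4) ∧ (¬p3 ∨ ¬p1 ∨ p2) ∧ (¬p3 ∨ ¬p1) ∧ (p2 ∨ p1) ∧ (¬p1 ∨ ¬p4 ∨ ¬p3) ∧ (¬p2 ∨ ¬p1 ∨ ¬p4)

Branch on p1: set p1 = False.
(p3) alone gives p3 = True.
(p2) alone gives p2 = True.
(¬p4) alone gives p4 = False.
All clauses are satisfied.

p1 ↦ False,  p2 ↦ True,  p3 ↦ True,  p4 ↦ False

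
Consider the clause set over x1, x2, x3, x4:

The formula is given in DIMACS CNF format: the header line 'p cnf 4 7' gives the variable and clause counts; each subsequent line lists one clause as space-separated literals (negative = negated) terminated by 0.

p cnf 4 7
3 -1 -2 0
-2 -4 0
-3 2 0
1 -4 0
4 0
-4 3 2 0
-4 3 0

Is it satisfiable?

No, unsatisfiable

From the singleton clause (x4), x4 = True.
From the singleton clause (¬x2), x2 = False.
From the singleton clause (¬x3), x3 = False.
But (x3) is also a unit clause — contradiction.
No assignment satisfies every clause.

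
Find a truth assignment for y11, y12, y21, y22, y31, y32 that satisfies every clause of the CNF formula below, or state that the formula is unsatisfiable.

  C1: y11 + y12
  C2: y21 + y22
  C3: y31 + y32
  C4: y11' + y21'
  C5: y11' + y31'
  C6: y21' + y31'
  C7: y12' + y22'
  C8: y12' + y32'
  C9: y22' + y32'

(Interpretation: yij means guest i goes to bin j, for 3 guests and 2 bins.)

UNSATISFIABLE

Try y11 = 1.
From the singleton clause (y21'), y21 = 0.
From the singleton clause (y22), y22 = 1.
From the singleton clause (y31'), y31 = 0.
From the singleton clause (y32), y32 = 1.
Now (y32') is unsatisfied and unit — conflict.
So y11 must be the other value — set y11 = 0.
From the singleton clause (y12), y12 = 1.
From the singleton clause (y22'), y22 = 0.
From the singleton clause (y21), y21 = 1.
From the singleton clause (y31'), y31 = 0.
From the singleton clause (y32), y32 = 1.
Now (y32') is unsatisfied and unit — conflict.
Either choice for y11 ends in contradiction.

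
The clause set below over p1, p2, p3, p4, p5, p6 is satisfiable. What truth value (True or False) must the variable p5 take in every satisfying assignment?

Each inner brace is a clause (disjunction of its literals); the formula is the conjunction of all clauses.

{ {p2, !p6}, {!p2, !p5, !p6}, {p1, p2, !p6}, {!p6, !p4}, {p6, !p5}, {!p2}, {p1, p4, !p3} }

Suppose p5 = true.
From the singleton clause (p6), p6 = true.
From the singleton clause (p2), p2 = true.
That conflicts with the unit clause (!p2).
So every satisfying assignment has p5 = False.

False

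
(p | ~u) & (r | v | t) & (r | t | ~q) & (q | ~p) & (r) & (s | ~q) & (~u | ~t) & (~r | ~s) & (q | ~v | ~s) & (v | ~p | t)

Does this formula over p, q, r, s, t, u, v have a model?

Satisfiable

The clause (r) is unit, so r = 1.
The clause (~s) is unit, so s = 0.
The clause (~q) is unit, so q = 0.
The clause (~p) is unit, so p = 0.
The clause (~u) is unit, so u = 0.
All clauses hold; t, v can take either value.
A satisfying assignment: p: 0,  q: 0,  r: 1,  s: 0,  t: 0,  u: 0,  v: 1.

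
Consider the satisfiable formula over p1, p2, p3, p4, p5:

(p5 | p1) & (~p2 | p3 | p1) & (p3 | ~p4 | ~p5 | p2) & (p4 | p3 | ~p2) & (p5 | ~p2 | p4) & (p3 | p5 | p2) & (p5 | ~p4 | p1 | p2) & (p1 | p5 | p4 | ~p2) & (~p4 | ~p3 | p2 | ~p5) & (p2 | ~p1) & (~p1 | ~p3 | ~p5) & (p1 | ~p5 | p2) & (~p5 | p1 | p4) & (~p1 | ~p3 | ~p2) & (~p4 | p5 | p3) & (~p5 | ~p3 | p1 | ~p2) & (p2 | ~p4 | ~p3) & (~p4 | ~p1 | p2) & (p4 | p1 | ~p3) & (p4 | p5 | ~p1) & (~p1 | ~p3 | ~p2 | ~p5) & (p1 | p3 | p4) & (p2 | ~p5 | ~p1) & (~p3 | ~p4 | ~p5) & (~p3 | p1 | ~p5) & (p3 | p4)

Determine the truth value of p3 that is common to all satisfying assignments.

Suppose p3 = 1.
Branch on p5: set p5 = 1.
From the singleton clause (~p1), p1 = 0.
But (p1) is also a unit clause — contradiction.
That branch fails; take p5 = 0 instead.
From the singleton clause (p1), p1 = 1.
From the singleton clause (p2), p2 = 1.
But (~p2) is also a unit clause — contradiction.
Both values of p5 lead to a conflict.
So every satisfying assignment has p3 = False.

False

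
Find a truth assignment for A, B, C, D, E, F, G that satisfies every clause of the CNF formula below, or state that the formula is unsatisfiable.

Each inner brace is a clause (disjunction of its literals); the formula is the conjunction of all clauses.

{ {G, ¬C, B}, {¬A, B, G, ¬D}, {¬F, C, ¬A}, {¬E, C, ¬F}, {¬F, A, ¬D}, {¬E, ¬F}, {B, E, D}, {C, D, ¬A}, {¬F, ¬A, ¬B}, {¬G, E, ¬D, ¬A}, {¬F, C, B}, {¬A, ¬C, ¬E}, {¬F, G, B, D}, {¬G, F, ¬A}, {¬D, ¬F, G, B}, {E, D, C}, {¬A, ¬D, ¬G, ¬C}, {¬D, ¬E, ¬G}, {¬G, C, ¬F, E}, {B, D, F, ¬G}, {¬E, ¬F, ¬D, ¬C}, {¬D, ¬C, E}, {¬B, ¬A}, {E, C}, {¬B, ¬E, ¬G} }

Case E = True:
Unit clause (¬F) forces F = False.
Case A = False:
Case D = True:
Unit clause (¬G) forces G = False.
Case C = False:
All clauses hold; B can take either value.

A: False, B: True, C: False, D: True, E: True, F: False, G: False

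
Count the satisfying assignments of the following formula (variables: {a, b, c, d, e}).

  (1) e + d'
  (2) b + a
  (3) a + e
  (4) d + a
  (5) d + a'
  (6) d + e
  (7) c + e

There are 2^5 = 32 truth assignments over (a, b, c, d, e).
Split on e. With e = 1, the clauses containing e are satisfied and e' drops from the rest; 6 of the 2^4 = 16 assignments to the other variables satisfy what remains.
With e = 0, by the same count on the reduced clause set, 0 assignments work.
(One model: a=F, b=T, c=F, d=T, e=T.)
Total: 6 + 0 = 6.

6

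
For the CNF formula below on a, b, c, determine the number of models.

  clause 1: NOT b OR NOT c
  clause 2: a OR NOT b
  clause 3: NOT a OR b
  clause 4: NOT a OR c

2

There are 2^3 = 8 truth assignments over (a, b, c).
Check each against the 4 clauses (columns in the order a, b, c):
  F F F  ✓ satisfies all
  F F T  ✓ satisfies all
  F T F  ✗ fails (a OR NOT b)
  F T T  ✗ fails (NOT b OR NOT c)
  T F F  ✗ fails (NOT a OR b)
  T F T  ✗ fails (NOT a OR b)
  T T F  ✗ fails (NOT a OR c)
  T T T  ✗ fails (NOT b OR NOT c)
2 of the 8 rows are models.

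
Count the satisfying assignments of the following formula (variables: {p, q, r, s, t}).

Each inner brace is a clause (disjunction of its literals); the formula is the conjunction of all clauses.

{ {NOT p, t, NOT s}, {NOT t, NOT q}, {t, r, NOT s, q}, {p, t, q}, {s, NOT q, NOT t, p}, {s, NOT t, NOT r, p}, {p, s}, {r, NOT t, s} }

11

There are 2^5 = 32 truth assignments over (p, q, r, s, t).
Split on r. With r = true, the clauses containing r are satisfied and NOT r drops from the rest; 6 of the 2^4 = 16 assignments to the other variables satisfy what remains.
With r = false, by the same count on the reduced clause set, 5 assignments work.
Total: 6 + 5 = 11.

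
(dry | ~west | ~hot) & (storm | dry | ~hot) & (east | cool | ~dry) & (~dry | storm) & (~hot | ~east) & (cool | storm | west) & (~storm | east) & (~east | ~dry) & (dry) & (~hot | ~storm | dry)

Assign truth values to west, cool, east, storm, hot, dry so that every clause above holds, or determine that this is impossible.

From the singleton clause (dry), dry = 1.
From the singleton clause (storm), storm = 1.
From the singleton clause (east), east = 1.
But (~east) is also a unit clause — contradiction.

UNSATISFIABLE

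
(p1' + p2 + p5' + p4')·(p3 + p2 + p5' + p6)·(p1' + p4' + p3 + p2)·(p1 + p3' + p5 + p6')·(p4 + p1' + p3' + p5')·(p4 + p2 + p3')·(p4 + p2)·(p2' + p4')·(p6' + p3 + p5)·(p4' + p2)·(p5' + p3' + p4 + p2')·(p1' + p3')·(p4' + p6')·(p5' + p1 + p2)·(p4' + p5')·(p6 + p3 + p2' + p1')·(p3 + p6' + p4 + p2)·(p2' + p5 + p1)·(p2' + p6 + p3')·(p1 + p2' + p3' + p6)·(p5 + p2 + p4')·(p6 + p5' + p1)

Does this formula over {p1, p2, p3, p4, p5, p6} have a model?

Suppose p4 = 0.
From the singleton clause (p2), p2 = 1.
Suppose p5 = 1.
From the singleton clause (p3'), p3 = 0.
Suppose p6 = 1.
All clauses hold; p1 can take either value.
A satisfying assignment: p1=1,  p2=1,  p3=0,  p4=0,  p5=1,  p6=1.

Yes, satisfiable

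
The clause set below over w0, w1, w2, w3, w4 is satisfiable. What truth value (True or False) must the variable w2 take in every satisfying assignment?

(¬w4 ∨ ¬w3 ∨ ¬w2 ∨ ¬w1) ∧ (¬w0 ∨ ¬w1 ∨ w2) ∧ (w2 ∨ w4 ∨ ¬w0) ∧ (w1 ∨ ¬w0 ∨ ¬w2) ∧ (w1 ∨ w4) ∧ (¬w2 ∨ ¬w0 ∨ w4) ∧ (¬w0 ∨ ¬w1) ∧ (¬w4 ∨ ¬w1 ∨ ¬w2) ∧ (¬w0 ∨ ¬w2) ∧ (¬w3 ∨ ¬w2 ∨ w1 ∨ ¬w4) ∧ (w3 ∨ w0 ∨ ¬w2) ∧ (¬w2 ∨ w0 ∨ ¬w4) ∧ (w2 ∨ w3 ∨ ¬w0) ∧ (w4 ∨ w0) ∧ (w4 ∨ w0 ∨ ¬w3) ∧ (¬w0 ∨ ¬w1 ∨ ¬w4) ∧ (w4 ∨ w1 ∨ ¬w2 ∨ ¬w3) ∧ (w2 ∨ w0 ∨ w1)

Suppose w2 = True.
The clause (¬w0) is unit, so w0 = False.
The clause (w3) is unit, so w3 = True.
The clause (¬w4) is unit, so w4 = False.
Now (w4) is unsatisfied and unit — conflict.
So every satisfying assignment has w2 = False.

False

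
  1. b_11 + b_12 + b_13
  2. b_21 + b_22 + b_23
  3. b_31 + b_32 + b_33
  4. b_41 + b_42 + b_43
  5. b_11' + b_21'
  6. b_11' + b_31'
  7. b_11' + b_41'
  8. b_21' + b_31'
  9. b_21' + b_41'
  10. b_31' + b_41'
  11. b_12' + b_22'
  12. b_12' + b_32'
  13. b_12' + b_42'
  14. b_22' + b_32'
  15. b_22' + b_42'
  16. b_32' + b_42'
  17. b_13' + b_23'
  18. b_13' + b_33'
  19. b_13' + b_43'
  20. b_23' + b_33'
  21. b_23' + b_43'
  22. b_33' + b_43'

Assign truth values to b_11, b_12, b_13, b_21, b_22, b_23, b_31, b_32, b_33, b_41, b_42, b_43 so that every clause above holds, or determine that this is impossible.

Branch on b_11: set b_11 = 0.
Branch on b_12: set b_12 = 1.
Unit clause (b_22') forces b_22 = 0.
Unit clause (b_32') forces b_32 = 0.
Unit clause (b_42') forces b_42 = 0.
Branch on b_21: set b_21 = 1.
Unit clause (b_31') forces b_31 = 0.
Unit clause (b_33) forces b_33 = 1.
Unit clause (b_41') forces b_41 = 0.
Unit clause (b_43) forces b_43 = 1.
But (b_43') is also a unit clause — contradiction.
Backtrack on b_21: now try b_21 = 0.
Unit clause (b_23) forces b_23 = 1.
Unit clause (b_13') forces b_13 = 0.
Unit clause (b_33') forces b_33 = 0.
Unit clause (b_31) forces b_31 = 1.
Unit clause (b_41') forces b_41 = 0.
Unit clause (b_43) forces b_43 = 1.
But (b_43') is also a unit clause — contradiction.
Either choice for b_21 ends in contradiction.
Backtrack on b_12: now try b_12 = 0.
Unit clause (b_13) forces b_13 = 1.
Unit clause (b_23') forces b_23 = 0.
Unit clause (b_33') forces b_33 = 0.
Unit clause (b_43') forces b_43 = 0.
Branch on b_21: set b_21 = 1.
Unit clause (b_31') forces b_31 = 0.
Unit clause (b_32) forces b_32 = 1.
Unit clause (b_41') forces b_41 = 0.
Unit clause (b_42) forces b_42 = 1.
But (b_42') is also a unit clause — contradiction.
Backtrack on b_21: now try b_21 = 0.
Unit clause (b_22) forces b_22 = 1.
Unit clause (b_32') forces b_32 = 0.
Unit clause (b_31) forces b_31 = 1.
Unit clause (b_41') forces b_41 = 0.
Unit clause (b_42) forces b_42 = 1.
But (b_42') is also a unit clause — contradiction.
Either choice for b_21 ends in contradiction.
Either choice for b_12 ends in contradiction.
Backtrack on b_11: now try b_11 = 1.
Unit clause (b_21') forces b_21 = 0.
Unit clause (b_31') forces b_31 = 0.
Unit clause (b_41') forces b_41 = 0.
Branch on b_22: set b_22 = 1.
Unit clause (b_12') forces b_12 = 0.
Unit clause (b_32') forces b_32 = 0.
Unit clause (b_33) forces b_33 = 1.
Unit clause (b_42') forces b_42 = 0.
Unit clause (b_43) forces b_43 = 1.
But (b_43') is also a unit clause — contradiction.
Backtrack on b_22: now try b_22 = 0.
Unit clause (b_23) forces b_23 = 1.
Unit clause (b_13') forces b_13 = 0.
Unit clause (b_33') forces b_33 = 0.
Unit clause (b_32) forces b_32 = 1.
Unit clause (b_12') forces b_12 = 0.
Unit clause (b_42') forces b_42 = 0.
Unit clause (b_43) forces b_43 = 1.
But (b_43') is also a unit clause — contradiction.
Either choice for b_22 ends in contradiction.
Either choice for b_11 ends in contradiction.

UNSATISFIABLE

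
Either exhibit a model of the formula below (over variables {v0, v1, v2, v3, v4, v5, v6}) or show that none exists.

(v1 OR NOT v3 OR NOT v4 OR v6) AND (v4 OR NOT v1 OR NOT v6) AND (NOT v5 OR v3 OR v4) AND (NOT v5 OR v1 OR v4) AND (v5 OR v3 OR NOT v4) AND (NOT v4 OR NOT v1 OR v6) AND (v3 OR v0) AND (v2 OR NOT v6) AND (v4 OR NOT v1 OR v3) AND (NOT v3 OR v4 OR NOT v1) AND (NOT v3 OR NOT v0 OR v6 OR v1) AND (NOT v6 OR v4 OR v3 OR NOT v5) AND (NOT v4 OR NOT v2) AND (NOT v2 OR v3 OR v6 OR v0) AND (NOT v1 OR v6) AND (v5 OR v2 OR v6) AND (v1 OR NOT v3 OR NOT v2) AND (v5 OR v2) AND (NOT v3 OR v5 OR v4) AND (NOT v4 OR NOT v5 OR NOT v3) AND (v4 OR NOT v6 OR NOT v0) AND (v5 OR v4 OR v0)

v0 ↦ true,  v1 ↦ false,  v2 ↦ true,  v3 ↦ false,  v4 ↦ false,  v5 ↦ false,  v6 ↦ false

Case v3 = false:
(v0) alone gives v0 = true.
Case v5 = false:
(NOT v4) alone gives v4 = false.
(NOT v1) alone gives v1 = false.
(v2) alone gives v2 = true.
(NOT v6) alone gives v6 = false.
This assignment satisfies each clause.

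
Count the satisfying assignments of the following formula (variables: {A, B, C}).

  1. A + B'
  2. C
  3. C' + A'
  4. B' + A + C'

There are 2^3 = 8 truth assignments over (A, B, C).
Split on A. With A = 1, the clauses containing A are satisfied and A' drops from the rest; 0 of the 2^2 = 4 assignments to the other variables satisfy what remains.
With A = 0, by the same count on the reduced clause set, 1 assignment works.
(One model: A=F, B=F, C=T.)
Total: 0 + 1 = 1.

1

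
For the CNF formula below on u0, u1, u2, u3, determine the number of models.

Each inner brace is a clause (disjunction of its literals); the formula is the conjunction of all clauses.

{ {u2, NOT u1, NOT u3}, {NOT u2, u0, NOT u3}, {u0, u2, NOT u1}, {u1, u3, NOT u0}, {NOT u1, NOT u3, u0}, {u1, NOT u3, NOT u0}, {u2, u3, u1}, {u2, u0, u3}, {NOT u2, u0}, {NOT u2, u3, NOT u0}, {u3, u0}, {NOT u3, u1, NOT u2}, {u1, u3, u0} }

3

There are 2^4 = 16 truth assignments over (u0, u1, u2, u3).
Check each against the 13 clauses (columns in the order u0, u1, u2, u3):
  F F F F  ✗ fails (u2 OR u3 OR u1)
  F F F T  ✓ satisfies all
  F F T F  ✗ fails (NOT u2 OR u0)
  F F T T  ✗ fails (NOT u2 OR u0 OR NOT u3)
  F T F F  ✗ fails (u0 OR u2 OR NOT u1)
  F T F T  ✗ fails (u2 OR NOT u1 OR NOT u3)
  F T T F  ✗ fails (NOT u2 OR u0)
  F T T T  ✗ fails (NOT u2 OR u0 OR NOT u3)
  T F F F  ✗ fails (u1 OR u3 OR NOT u0)
  T F F T  ✗ fails (u1 OR NOT u3 OR NOT u0)
  T F T F  ✗ fails (u1 OR u3 OR NOT u0)
  T F T T  ✗ fails (u1 OR NOT u3 OR NOT u0)
  T T F F  ✓ satisfies all
  T T F T  ✗ fails (u2 OR NOT u1 OR NOT u3)
  T T T F  ✗ fails (NOT u2 OR u3 OR NOT u0)
  T T T T  ✓ satisfies all
3 of the 16 rows are models.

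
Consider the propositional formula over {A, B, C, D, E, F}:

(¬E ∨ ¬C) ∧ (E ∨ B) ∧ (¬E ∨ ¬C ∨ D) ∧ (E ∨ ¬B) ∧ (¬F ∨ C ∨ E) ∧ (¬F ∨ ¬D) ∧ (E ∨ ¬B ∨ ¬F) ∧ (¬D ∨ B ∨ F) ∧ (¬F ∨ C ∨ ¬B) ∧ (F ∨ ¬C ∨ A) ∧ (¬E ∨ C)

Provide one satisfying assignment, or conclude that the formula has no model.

Try E = False.
Unit clause (B) forces B = True.
That conflicts with the unit clause (¬B).
Undo E and try E = True.
Unit clause (¬C) forces C = False.
That conflicts with the unit clause (C).
Either choice for E ends in contradiction.

UNSATISFIABLE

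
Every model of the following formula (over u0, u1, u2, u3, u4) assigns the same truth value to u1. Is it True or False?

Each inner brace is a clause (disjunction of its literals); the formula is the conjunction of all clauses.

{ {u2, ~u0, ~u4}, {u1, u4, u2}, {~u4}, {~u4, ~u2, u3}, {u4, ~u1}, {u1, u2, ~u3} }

False

Suppose u1 = 1.
(~u4) alone gives u4 = 0.
Now (u4) is unsatisfied and unit — conflict.
So every satisfying assignment has u1 = False.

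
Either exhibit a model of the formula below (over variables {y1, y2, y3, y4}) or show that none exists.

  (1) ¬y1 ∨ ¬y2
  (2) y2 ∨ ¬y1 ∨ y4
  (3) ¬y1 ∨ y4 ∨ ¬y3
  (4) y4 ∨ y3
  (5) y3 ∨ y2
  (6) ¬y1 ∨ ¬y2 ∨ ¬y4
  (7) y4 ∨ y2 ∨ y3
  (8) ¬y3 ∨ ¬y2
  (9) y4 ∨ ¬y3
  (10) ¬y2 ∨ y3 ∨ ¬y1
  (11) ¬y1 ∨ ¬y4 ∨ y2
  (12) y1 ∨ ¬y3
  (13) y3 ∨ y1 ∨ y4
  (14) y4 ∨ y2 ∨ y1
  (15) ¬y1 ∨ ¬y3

Try y1 = False.
The clause (¬y3) is unit, so y3 = False.
The clause (y4) is unit, so y4 = True.
The clause (y2) is unit, so y2 = True.
All clauses are satisfied.

y1 ↦ False, y2 ↦ True, y3 ↦ False, y4 ↦ True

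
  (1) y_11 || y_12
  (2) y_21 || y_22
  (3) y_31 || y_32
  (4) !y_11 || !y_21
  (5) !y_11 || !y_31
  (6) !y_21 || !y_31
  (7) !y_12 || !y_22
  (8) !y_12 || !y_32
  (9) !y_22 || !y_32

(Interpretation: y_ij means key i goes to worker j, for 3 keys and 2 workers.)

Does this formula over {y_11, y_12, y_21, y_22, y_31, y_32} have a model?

Branch on y_11: set y_11 = true.
(!y_21) alone gives y_21 = false.
(y_22) alone gives y_22 = true.
(!y_31) alone gives y_31 = false.
(y_32) alone gives y_32 = true.
Now (!y_32) is unsatisfied and unit — conflict.
That branch fails; take y_11 = false instead.
(y_12) alone gives y_12 = true.
(!y_22) alone gives y_22 = false.
(y_21) alone gives y_21 = true.
(!y_31) alone gives y_31 = false.
(y_32) alone gives y_32 = true.
Now (!y_32) is unsatisfied and unit — conflict.
Neither y_11 = true nor y_11 = false works.
No assignment satisfies every clause.

Unsatisfiable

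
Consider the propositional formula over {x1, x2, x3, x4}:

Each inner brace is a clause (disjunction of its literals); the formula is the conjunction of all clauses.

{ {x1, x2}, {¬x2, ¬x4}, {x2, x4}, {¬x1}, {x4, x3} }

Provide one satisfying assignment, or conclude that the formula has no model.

x1=False; x2=True; x3=True; x4=False

From the singleton clause (¬x1), x1 = False.
From the singleton clause (x2), x2 = True.
From the singleton clause (¬x4), x4 = False.
From the singleton clause (x3), x3 = True.
This assignment satisfies each clause.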